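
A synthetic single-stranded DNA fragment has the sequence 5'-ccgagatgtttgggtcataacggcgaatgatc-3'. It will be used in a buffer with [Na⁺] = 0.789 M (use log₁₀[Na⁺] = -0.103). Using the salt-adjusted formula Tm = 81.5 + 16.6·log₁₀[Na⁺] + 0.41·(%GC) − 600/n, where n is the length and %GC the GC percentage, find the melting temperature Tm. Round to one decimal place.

Length n = 32. Counting bases: A=8, T=8, C=6, G=10
G+C = 16, so %GC = 16/32 × 100 = 50%
Salt term: 16.6 × (-0.103) = -1.71
GC term: 0.41 × 50 = 20.5; length term: −600/32 = −18.75
Tm = 81.5 + (-1.71) + 20.5 − 18.75 = 81.54 → 81.5°C

81.5°C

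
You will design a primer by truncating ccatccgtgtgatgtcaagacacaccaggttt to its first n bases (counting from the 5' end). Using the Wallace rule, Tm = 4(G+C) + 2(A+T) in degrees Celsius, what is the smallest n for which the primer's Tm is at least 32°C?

n = 10

First 9 bases: CCATCCGTG → Tm = 30°C (< 32°C)
First 10 bases: CCATCCGTGT → Tm = 32°C (≥ 32°C)
Since every base adds ≥2°C, Tm only increases with n, so the threshold is first crossed at n = 10.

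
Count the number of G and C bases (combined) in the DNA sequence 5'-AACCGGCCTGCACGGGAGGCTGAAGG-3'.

G=11, A=6, T=2, C=7
Total G or C: 11 + 7 = 18

18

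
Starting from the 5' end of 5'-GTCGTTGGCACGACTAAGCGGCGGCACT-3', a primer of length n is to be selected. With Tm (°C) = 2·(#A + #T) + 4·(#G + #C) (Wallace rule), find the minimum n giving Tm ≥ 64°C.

First 19 bases: GTCGTTGGCACGACTAAGC → Tm = 60°C (< 64°C)
First 20 bases: GTCGTTGGCACGACTAAGCG → Tm = 64°C (≥ 64°C)
Each additional base adds 2°C (A/T) or 4°C (G/C), so Tm is non-decreasing in n; n = 20 is the first length to reach 64°C.

n = 20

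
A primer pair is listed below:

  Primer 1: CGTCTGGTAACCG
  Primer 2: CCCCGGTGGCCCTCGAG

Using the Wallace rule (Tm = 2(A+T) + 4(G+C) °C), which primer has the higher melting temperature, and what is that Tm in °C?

Primer 2, 62°C

Primer 1: A+T=5, G+C=8 → Tm = 2(5)+4(8) = 42°C
Primer 2: A+T=3, G+C=14 → Tm = 2(3)+4(14) = 62°C
42°C vs 62°C → primer 2 is higher.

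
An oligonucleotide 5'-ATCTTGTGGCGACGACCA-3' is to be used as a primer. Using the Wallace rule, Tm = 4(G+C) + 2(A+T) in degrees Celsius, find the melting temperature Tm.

56°C

T=4, C=5, G=5, A=4
A+T = 8, G+C = 10
Tm = 2(8) + 4(10) = 16 + 40 = 56°C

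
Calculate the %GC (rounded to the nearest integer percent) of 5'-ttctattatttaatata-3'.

6%

A=6, T=10, C=1, G=0
G+C = 0 + 1 = 1 out of 17 bases
%GC = 1/17 × 100 = 5.882% ≈ 6%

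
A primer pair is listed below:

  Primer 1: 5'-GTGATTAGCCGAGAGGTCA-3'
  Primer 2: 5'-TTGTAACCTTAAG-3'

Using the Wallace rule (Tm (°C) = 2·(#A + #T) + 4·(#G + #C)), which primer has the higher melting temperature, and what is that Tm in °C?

Primer 1, 58°C

Primer 1: A+T=9, G+C=10 → Tm = 2(9)+4(10) = 58°C
Primer 2: A+T=9, G+C=4 → Tm = 2(9)+4(4) = 34°C
58°C vs 34°C → primer 1 is higher.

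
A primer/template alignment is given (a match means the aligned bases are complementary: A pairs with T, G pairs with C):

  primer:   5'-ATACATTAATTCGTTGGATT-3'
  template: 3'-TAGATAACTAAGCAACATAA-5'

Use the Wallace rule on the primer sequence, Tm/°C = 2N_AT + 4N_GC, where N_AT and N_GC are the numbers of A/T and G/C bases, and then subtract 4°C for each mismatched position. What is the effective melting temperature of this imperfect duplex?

Primer base counts: A=6, T=9, G=3, C=2 → A+T=15, G+C=5
Perfect-match Tm = 2(15) + 4(5) = 30 + 20 = 50°C
Mismatches (positions where the bases are not complementary): 4 (at positions 3, 4, 8, 17)
Effective Tm = 50 − 4×4 = 50 − 16 = 34°C

34°C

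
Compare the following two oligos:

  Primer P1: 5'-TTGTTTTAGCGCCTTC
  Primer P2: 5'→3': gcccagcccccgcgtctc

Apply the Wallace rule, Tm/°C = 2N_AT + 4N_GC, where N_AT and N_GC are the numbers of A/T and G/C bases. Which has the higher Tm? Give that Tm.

Primer P1: A+T=9, G+C=7 → Tm = 2(9)+4(7) = 46°C
Primer P2: A+T=3, G+C=15 → Tm = 2(3)+4(15) = 66°C
46°C vs 66°C → primer P2 is higher.

Primer P2, 66°C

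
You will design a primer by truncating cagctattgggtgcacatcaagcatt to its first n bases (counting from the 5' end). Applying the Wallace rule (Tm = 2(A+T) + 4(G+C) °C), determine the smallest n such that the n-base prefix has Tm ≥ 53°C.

n = 18

First 17 bases: CAGCTATTGGGTGCACA → Tm = 52°C (< 53°C)
First 18 bases: CAGCTATTGGGTGCACAT → Tm = 54°C (≥ 53°C)
Each additional base adds 2°C (A/T) or 4°C (G/C), so Tm is non-decreasing in n; n = 18 is the first length to reach 53°C.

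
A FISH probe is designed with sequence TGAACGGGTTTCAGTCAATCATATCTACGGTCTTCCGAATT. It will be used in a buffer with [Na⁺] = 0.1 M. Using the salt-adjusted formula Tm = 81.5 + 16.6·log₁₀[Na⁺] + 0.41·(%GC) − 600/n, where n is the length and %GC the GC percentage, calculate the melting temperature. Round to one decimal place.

67.3°C

Length n = 41. Scanning the sequence gives A=10, C=9, G=8, T=14.
G+C = 17, so %GC = 17/41 × 100 = 41.463%
Salt term: 16.6 × (-1) = -16.6
GC term: 0.41 × 41.463 = 17; length term: −600/41 = −14.634
Tm = 81.5 + (-16.6) + 17 − 14.634 = 67.266 → 67.3°C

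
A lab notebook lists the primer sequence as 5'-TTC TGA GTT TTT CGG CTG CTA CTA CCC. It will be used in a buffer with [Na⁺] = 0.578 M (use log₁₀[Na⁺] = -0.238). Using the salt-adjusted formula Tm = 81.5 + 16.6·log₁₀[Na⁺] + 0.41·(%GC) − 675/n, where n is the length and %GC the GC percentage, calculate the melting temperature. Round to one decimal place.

72.3°C

Length n = 27. Scanning the sequence gives A=3, T=11, G=5, C=8.
G+C = 13, so %GC = 13/27 × 100 = 48.148%
Salt term: 16.6 × (-0.238) = -3.951
GC term: 0.41 × 48.148 = 19.741; length term: −675/27 = −25
Tm = 81.5 + (-3.951) + 19.741 − 25 = 72.29 → 72.3°C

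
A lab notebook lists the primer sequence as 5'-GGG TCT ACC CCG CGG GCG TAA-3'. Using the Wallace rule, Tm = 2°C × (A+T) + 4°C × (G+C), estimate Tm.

72°C

Counting bases: T=3, G=8, C=7, A=3
So N_AT = 6 and N_GC = 15.
Tm = 2×6 + 4×15 = 72°C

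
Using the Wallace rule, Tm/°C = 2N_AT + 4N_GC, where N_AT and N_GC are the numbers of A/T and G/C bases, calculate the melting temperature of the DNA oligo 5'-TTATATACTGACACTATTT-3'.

46°C

G=1, C=3, A=6, T=9
So N_AT = 15 and N_GC = 4.
Tm = 4·4 + 2·15 = 16 + 30 = 46°C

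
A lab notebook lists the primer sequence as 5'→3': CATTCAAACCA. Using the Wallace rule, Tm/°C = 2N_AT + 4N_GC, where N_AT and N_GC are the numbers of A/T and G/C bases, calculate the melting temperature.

G=0, C=4, T=2, A=5
So N_AT = 7 and N_GC = 4.
Tm = 2×7 + 4×4 = 30°C

30°C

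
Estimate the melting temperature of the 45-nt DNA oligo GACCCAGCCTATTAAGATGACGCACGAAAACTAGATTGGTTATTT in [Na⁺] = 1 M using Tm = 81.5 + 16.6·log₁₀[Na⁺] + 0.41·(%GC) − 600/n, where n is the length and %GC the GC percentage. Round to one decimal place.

Length n = 45. Base counts: G=9, A=15, C=9, T=12
G+C = 18, so %GC = 18/45 × 100 = 40%
Salt term: 16.6 × (0) = 0
GC term: 0.41 × 40 = 16.4; length term: −600/45 = −13.333
Tm = 81.5 + (0) + 16.4 − 13.333 = 84.567 → 84.6°C

84.6°C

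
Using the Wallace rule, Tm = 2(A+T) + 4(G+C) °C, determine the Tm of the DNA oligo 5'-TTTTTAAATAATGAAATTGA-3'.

44°C

Scanning the sequence gives C=0, A=9, T=9, G=2.
So N_AT = 18 and N_GC = 2.
Tm = 2×18 + 4×2 = 44°C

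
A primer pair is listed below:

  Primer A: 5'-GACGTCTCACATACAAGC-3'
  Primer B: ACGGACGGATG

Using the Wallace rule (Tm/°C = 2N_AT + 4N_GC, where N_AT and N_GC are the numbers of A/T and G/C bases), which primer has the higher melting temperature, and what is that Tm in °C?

Primer A, 54°C

Primer A: A+T=9, G+C=9 → Tm = 2(9)+4(9) = 54°C
Primer B: A+T=4, G+C=7 → Tm = 2(4)+4(7) = 36°C
54°C vs 36°C → primer A is higher.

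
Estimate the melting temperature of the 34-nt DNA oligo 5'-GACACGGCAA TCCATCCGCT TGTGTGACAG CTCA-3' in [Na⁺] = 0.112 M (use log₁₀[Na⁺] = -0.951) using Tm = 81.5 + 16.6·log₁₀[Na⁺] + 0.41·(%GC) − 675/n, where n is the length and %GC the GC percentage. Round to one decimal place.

Length n = 34. Scanning the sequence gives T=7, G=8, A=8, C=11.
G+C = 19, so %GC = 19/34 × 100 = 55.882%
Salt term: 16.6 × (-0.951) = -15.787
GC term: 0.41 × 55.882 = 22.912; length term: −675/34 = −19.853
Tm = 81.5 + (-15.787) + 22.912 − 19.853 = 68.772 → 68.8°C

68.8°C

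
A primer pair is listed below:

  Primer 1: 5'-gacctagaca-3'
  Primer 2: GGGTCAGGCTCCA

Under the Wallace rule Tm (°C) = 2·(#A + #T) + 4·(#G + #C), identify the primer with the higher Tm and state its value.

Primer 1: A+T=5, G+C=5 → Tm = 2(5)+4(5) = 30°C
Primer 2: A+T=4, G+C=9 → Tm = 2(4)+4(9) = 44°C
30°C vs 44°C → primer 2 is higher.

Primer 2, 44°C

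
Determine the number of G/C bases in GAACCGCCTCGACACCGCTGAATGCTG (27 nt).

17

Scanning the sequence gives T=4, G=7, C=10, A=6.
G+C = 7 + 10 = 17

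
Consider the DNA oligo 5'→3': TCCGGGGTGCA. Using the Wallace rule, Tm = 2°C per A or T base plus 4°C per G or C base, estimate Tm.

38°C

Base counts: G=5, T=2, C=3, A=1
So N_AT = 3 and N_GC = 8.
Tm = 2(3) + 4(8) = 6 + 32 = 38°C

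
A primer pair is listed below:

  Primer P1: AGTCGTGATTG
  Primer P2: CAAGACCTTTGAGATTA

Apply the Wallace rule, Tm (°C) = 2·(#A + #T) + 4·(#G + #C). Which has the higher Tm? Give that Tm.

Primer P2, 46°C

Primer P1: A+T=6, G+C=5 → Tm = 2(6)+4(5) = 32°C
Primer P2: A+T=11, G+C=6 → Tm = 2(11)+4(6) = 46°C
32°C vs 46°C → primer P2 is higher.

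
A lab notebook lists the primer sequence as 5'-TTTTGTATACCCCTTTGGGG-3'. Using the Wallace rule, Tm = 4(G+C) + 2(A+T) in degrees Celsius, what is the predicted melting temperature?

Base counts: G=5, T=9, C=4, A=2
A+T = 11, G+C = 9
Tm = 4·9 + 2·11 = 36 + 22 = 58°C

58°C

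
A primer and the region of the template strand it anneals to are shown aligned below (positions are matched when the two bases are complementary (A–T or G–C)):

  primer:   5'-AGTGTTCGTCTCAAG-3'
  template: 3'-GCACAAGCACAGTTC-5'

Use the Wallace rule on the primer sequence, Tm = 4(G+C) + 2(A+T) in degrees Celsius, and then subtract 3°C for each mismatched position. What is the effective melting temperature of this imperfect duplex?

Primer base counts: A=3, T=5, G=4, C=3 → A+T=8, G+C=7
Perfect-match Tm = 2(8) + 4(7) = 16 + 28 = 44°C
Mismatches (positions where the bases are not complementary): 2 (at positions 1, 10)
Effective Tm = 44 − 2×3 = 44 − 6 = 38°C

38°C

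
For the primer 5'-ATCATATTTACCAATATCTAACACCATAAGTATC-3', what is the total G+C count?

9

Base counts: G=1, C=8, T=11, A=14
Total G or C: 1 + 8 = 9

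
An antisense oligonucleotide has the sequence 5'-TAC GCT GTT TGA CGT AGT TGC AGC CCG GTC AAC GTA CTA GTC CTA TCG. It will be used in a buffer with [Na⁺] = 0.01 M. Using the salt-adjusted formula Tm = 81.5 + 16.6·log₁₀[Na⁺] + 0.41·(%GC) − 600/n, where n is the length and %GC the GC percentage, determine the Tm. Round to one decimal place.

Length n = 48. Counting bases: T=14, G=12, A=9, C=13
G+C = 25, so %GC = 25/48 × 100 = 52.083%
Salt term: 16.6 × (-2) = -33.2
GC term: 0.41 × 52.083 = 21.354; length term: −600/48 = −12.5
Tm = 81.5 + (-33.2) + 21.354 − 12.5 = 57.154 → 57.2°C

57.2°C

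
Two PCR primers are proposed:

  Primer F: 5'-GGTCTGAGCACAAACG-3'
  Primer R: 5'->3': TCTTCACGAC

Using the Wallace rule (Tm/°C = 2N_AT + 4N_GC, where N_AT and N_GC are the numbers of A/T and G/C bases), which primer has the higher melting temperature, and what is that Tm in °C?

Primer F, 50°C

Primer F: A+T=7, G+C=9 → Tm = 2(7)+4(9) = 50°C
Primer R: A+T=5, G+C=5 → Tm = 2(5)+4(5) = 30°C
50°C vs 30°C → primer F is higher.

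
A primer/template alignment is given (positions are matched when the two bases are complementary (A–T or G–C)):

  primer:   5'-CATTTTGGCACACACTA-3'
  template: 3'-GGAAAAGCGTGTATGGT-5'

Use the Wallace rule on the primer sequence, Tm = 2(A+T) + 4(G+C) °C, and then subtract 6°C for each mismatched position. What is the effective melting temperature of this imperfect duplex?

Primer base counts: A=5, T=5, G=2, C=5 → A+T=10, G+C=7
Perfect-match Tm = 2(10) + 4(7) = 20 + 28 = 48°C
Mismatches (positions where the bases are not complementary): 4 (at positions 2, 7, 13, 16)
Effective Tm = 48 − 4×6 = 48 − 24 = 24°C

24°C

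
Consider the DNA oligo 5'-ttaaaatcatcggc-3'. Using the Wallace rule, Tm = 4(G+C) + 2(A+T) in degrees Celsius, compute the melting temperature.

Scanning the sequence gives G=2, A=5, T=4, C=3.
AT pairs contribute 9, GC pairs contribute 5.
Tm = 2(9) + 4(5) = 18 + 20 = 38°C

38°C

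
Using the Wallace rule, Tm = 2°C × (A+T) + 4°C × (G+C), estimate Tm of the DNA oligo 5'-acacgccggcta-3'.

Scanning the sequence gives C=5, A=3, G=3, T=1.
So N_AT = 4 and N_GC = 8.
Tm = 2×4 + 4×8 = 40°C

40°C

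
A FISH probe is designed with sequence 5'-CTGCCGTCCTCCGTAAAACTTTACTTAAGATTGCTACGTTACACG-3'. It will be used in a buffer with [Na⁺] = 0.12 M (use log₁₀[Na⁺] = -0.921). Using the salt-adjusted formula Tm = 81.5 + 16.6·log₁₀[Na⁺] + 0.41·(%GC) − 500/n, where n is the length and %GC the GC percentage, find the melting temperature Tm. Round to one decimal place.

73.3°C

Length n = 45. Scanning the sequence gives G=7, A=11, T=14, C=13.
G+C = 20, so %GC = 20/45 × 100 = 44.444%
Salt term: 16.6 × (-0.921) = -15.289
GC term: 0.41 × 44.444 = 18.222; length term: −500/45 = −11.111
Tm = 81.5 + (-15.289) + 18.222 − 11.111 = 73.322 → 73.3°C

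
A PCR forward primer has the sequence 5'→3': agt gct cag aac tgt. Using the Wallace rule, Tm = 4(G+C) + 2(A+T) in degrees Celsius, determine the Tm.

44°C

Counting bases: T=4, C=3, G=4, A=4
A+T = 8, G+C = 7
Tm = 4·7 + 2·8 = 28 + 16 = 44°C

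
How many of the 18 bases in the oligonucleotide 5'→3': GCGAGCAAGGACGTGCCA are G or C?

Base counts: A=5, C=5, G=7, T=1
Total G or C: 7 + 5 = 12

12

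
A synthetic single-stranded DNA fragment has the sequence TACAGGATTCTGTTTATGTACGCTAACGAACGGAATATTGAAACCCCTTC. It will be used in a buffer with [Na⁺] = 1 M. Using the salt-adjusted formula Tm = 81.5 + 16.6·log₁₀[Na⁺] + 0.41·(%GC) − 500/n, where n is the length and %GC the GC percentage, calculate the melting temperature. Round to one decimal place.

Length n = 50. Counting bases: C=11, A=15, T=15, G=9
G+C = 20, so %GC = 20/50 × 100 = 40%
Salt term: 16.6 × (0) = 0
GC term: 0.41 × 40 = 16.4; length term: −500/50 = −10
Tm = 81.5 + (0) + 16.4 − 10 = 87.9 → 87.9°C

87.9°C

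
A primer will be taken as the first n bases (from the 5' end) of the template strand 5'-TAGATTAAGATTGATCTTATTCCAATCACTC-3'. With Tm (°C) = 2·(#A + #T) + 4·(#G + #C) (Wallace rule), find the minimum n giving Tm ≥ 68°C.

First 26 bases: TAGATTAAGATTGATCTTATTCCAAT → Tm = 64°C (< 68°C)
First 27 bases: TAGATTAAGATTGATCTTATTCCAATC → Tm = 68°C (≥ 68°C)
Each additional base adds 2°C (A/T) or 4°C (G/C), so Tm is non-decreasing in n; n = 27 is the first length to reach 68°C.

n = 27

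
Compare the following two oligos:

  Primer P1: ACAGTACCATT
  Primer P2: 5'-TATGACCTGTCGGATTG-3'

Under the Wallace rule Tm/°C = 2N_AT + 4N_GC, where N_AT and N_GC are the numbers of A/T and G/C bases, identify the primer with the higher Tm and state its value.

Primer P2, 50°C

Primer P1: A+T=7, G+C=4 → Tm = 2(7)+4(4) = 30°C
Primer P2: A+T=9, G+C=8 → Tm = 2(9)+4(8) = 50°C
30°C vs 50°C → primer P2 is higher.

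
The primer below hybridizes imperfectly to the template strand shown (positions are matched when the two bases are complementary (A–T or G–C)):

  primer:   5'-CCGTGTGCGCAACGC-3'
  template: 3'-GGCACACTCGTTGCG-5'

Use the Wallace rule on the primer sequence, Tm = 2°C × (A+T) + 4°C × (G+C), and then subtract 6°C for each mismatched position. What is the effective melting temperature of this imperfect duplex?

Primer base counts: A=2, T=2, G=5, C=6 → A+T=4, G+C=11
Perfect-match Tm = 2(4) + 4(11) = 8 + 44 = 52°C
Mismatches (positions where the bases are not complementary): 1 (at position 8)
Effective Tm = 52 − 1×6 = 52 − 6 = 46°C

46°C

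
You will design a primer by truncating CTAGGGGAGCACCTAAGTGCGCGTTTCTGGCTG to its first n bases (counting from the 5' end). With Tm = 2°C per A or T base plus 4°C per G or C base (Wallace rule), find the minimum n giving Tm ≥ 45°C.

First 13 bases: CTAGGGGAGCACC → Tm = 44°C (< 45°C)
First 14 bases: CTAGGGGAGCACCT → Tm = 46°C (≥ 45°C)
Since every base adds ≥2°C, Tm only increases with n, so the threshold is first crossed at n = 14.

n = 14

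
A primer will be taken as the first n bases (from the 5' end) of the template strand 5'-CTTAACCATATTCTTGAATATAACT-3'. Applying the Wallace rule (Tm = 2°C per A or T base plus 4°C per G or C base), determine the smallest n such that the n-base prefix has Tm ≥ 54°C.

First 21 bases: CTTAACCATATTCTTGAATAT → Tm = 52°C (< 54°C)
First 22 bases: CTTAACCATATTCTTGAATATA → Tm = 54°C (≥ 54°C)
Since every base adds ≥2°C, Tm only increases with n, so the threshold is first crossed at n = 22.

n = 22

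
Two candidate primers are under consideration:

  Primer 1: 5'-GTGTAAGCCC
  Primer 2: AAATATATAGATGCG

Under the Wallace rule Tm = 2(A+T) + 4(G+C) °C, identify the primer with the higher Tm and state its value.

Primer 2, 38°C

Primer 1: A+T=4, G+C=6 → Tm = 2(4)+4(6) = 32°C
Primer 2: A+T=11, G+C=4 → Tm = 2(11)+4(4) = 38°C
32°C vs 38°C → primer 2 is higher.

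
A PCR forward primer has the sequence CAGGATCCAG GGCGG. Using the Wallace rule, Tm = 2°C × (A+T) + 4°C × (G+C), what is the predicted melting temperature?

C=4, G=7, A=3, T=1
A+T = 4, G+C = 11
Tm = 2(4) + 4(11) = 8 + 44 = 52°C

52°C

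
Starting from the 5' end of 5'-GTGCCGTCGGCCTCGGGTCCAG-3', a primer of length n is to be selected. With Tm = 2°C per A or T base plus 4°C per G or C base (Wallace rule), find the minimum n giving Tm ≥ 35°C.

n = 10

First 9 bases: GTGCCGTCG → Tm = 32°C (< 35°C)
First 10 bases: GTGCCGTCGG → Tm = 36°C (≥ 35°C)
Each additional base adds 2°C (A/T) or 4°C (G/C), so Tm is non-decreasing in n; n = 10 is the first length to reach 35°C.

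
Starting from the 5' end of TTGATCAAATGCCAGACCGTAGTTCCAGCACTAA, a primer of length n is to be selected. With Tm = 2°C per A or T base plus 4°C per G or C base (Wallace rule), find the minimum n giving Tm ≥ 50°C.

First 17 bases: TTGATCAAATGCCAGAC → Tm = 48°C (< 50°C)
First 18 bases: TTGATCAAATGCCAGACC → Tm = 52°C (≥ 50°C)
Each additional base adds 2°C (A/T) or 4°C (G/C), so Tm is non-decreasing in n; n = 18 is the first length to reach 50°C.

n = 18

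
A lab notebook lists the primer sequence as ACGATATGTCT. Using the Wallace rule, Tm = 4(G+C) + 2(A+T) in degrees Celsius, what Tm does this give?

Counting bases: G=2, C=2, A=3, T=4
A+T = 7, G+C = 4
Tm = 2×7 + 4×4 = 30°C

30°C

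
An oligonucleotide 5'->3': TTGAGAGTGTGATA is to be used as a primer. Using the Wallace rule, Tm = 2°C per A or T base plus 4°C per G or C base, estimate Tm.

Counting bases: A=4, C=0, T=5, G=5
AT pairs contribute 9, GC pairs contribute 5.
Tm = 2(9) + 4(5) = 18 + 20 = 38°C

38°C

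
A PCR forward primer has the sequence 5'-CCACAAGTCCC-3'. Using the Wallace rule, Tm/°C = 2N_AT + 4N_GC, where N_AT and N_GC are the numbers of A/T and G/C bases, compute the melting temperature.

C=6, T=1, A=3, G=1
A+T = 4, G+C = 7
Tm = 2×4 + 4×7 = 36°C

36°C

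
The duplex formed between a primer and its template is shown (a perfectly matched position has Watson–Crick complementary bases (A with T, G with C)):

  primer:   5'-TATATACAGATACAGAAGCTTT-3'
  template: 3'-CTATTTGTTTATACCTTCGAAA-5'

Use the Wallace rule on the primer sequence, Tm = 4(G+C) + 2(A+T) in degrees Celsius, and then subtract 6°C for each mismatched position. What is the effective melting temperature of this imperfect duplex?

Primer base counts: A=9, T=7, G=3, C=3 → A+T=16, G+C=6
Perfect-match Tm = 2(16) + 4(6) = 32 + 24 = 56°C
Mismatches (positions where the bases are not complementary): 5 (at positions 1, 5, 9, 13, 14)
Effective Tm = 56 − 5×6 = 56 − 30 = 26°C

26°C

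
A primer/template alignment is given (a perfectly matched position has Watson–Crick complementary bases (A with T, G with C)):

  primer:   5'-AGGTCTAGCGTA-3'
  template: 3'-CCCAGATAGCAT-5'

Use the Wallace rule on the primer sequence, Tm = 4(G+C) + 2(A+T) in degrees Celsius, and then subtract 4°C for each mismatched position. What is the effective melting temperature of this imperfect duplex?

28°C

Primer base counts: A=3, T=3, G=4, C=2 → A+T=6, G+C=6
Perfect-match Tm = 2(6) + 4(6) = 12 + 24 = 36°C
Mismatches (positions where the bases are not complementary): 2 (at positions 1, 8)
Effective Tm = 36 − 2×4 = 36 − 8 = 28°C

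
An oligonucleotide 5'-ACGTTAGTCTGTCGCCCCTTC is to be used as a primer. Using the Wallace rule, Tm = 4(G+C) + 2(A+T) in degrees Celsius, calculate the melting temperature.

Scanning the sequence gives C=8, T=7, A=2, G=4.
So N_AT = 9 and N_GC = 12.
Tm = 2×9 + 4×12 = 66°C

66°C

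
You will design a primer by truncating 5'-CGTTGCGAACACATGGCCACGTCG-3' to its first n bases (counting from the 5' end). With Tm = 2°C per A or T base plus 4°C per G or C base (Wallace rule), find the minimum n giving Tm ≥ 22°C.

n = 7

First 6 bases: CGTTGC → Tm = 20°C (< 22°C)
First 7 bases: CGTTGCG → Tm = 24°C (≥ 22°C)
Since every base adds ≥2°C, Tm only increases with n, so the threshold is first crossed at n = 7.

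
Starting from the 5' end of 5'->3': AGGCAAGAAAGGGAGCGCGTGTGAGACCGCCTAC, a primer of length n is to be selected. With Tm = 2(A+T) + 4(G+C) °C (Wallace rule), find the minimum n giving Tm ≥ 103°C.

First 31 bases: AGGCAAGAAAGGGAGCGCGTGTGAGACCGCC → Tm = 102°C (< 103°C)
First 32 bases: AGGCAAGAAAGGGAGCGCGTGTGAGACCGCCT → Tm = 104°C (≥ 103°C)
Since every base adds ≥2°C, Tm only increases with n, so the threshold is first crossed at n = 32.

n = 32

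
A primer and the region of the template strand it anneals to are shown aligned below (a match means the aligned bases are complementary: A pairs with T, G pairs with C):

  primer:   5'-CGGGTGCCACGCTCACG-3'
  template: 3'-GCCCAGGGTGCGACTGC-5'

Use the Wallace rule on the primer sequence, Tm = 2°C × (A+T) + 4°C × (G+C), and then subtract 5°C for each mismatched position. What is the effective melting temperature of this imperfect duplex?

Primer base counts: A=2, T=2, G=6, C=7 → A+T=4, G+C=13
Perfect-match Tm = 2(4) + 4(13) = 8 + 52 = 60°C
Mismatches (positions where the bases are not complementary): 2 (at positions 6, 14)
Effective Tm = 60 − 2×5 = 60 − 10 = 50°C

50°C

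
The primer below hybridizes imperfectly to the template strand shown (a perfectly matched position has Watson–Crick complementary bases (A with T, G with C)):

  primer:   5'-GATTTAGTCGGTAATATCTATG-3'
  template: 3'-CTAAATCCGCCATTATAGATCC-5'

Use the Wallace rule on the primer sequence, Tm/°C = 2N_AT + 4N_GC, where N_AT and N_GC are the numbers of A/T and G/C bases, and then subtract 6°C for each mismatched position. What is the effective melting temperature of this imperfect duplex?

Primer base counts: A=6, T=9, G=5, C=2 → A+T=15, G+C=7
Perfect-match Tm = 2(15) + 4(7) = 30 + 28 = 58°C
Mismatches (positions where the bases are not complementary): 2 (at positions 8, 21)
Effective Tm = 58 − 2×6 = 58 − 12 = 46°C

46°C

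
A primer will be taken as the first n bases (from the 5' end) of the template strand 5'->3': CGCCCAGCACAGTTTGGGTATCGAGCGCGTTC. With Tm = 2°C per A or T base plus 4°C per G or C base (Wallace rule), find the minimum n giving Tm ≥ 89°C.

n = 28

First 27 bases: CGCCCAGCACAGTTTGGGTATCGAGCG → Tm = 88°C (< 89°C)
First 28 bases: CGCCCAGCACAGTTTGGGTATCGAGCGC → Tm = 92°C (≥ 89°C)
Since every base adds ≥2°C, Tm only increases with n, so the threshold is first crossed at n = 28.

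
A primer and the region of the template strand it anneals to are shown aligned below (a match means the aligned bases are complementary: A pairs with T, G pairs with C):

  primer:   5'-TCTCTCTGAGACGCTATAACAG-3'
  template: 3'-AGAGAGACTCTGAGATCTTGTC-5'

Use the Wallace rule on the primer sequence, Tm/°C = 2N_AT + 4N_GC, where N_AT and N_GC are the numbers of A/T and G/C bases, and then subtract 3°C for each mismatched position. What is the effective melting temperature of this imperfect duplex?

58°C

Primer base counts: A=6, T=6, G=4, C=6 → A+T=12, G+C=10
Perfect-match Tm = 2(12) + 4(10) = 24 + 40 = 64°C
Mismatches (positions where the bases are not complementary): 2 (at positions 13, 17)
Effective Tm = 64 − 2×3 = 64 − 6 = 58°C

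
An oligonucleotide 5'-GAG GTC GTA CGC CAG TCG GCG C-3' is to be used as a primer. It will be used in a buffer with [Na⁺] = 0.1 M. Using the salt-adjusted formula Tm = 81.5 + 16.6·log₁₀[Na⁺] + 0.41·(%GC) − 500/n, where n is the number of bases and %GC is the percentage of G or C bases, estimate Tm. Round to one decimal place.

72.0°C

Length n = 22. Counting bases: G=9, C=7, T=3, A=3
G+C = 16, so %GC = 16/22 × 100 = 72.727%
Salt term: 16.6 × (-1) = -16.6
GC term: 0.41 × 72.727 = 29.818; length term: −500/22 = −22.727
Tm = 81.5 + (-16.6) + 29.818 − 22.727 = 71.991 → 72.0°C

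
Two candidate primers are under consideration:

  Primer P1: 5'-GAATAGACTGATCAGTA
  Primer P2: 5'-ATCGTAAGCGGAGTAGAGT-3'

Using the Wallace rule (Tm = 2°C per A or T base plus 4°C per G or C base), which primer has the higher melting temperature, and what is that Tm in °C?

Primer P2, 56°C

Primer P1: A+T=11, G+C=6 → Tm = 2(11)+4(6) = 46°C
Primer P2: A+T=10, G+C=9 → Tm = 2(10)+4(9) = 56°C
46°C vs 56°C → primer P2 is higher.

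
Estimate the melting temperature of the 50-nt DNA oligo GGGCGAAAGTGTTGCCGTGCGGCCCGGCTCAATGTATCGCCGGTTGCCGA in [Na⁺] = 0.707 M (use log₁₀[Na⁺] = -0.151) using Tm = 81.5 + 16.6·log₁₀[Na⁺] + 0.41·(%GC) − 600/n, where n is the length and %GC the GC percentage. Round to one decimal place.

Length n = 50. T=10, A=7, C=14, G=19
G+C = 33, so %GC = 33/50 × 100 = 66%
Salt term: 16.6 × (-0.151) = -2.507
GC term: 0.41 × 66 = 27.06; length term: −600/50 = −12
Tm = 81.5 + (-2.507) + 27.06 − 12 = 94.053 → 94.1°C

94.1°C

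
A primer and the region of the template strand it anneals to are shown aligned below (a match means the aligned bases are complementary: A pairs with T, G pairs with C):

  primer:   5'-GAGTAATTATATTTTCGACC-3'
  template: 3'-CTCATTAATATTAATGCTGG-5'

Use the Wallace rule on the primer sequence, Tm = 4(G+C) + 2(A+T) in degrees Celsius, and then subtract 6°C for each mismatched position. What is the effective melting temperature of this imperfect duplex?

Primer base counts: A=6, T=8, G=3, C=3 → A+T=14, G+C=6
Perfect-match Tm = 2(14) + 4(6) = 28 + 24 = 52°C
Mismatches (positions where the bases are not complementary): 2 (at positions 12, 15)
Effective Tm = 52 − 2×6 = 52 − 12 = 40°C

40°C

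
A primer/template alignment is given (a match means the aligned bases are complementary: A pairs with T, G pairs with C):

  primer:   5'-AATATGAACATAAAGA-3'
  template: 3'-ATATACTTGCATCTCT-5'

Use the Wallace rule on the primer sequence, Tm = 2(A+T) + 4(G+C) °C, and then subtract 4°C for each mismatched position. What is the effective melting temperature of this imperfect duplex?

26°C

Primer base counts: A=10, T=3, G=2, C=1 → A+T=13, G+C=3
Perfect-match Tm = 2(13) + 4(3) = 26 + 12 = 38°C
Mismatches (positions where the bases are not complementary): 3 (at positions 1, 10, 13)
Effective Tm = 38 − 3×4 = 38 − 12 = 26°C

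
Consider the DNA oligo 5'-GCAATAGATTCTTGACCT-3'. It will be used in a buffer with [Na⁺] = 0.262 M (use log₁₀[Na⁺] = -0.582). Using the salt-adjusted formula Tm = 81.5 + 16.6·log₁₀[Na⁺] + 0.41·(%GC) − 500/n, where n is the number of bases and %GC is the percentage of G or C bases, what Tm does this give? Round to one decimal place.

60.0°C

Length n = 18. Counting bases: A=5, T=6, C=4, G=3
G+C = 7, so %GC = 7/18 × 100 = 38.889%
Salt term: 16.6 × (-0.582) = -9.661
GC term: 0.41 × 38.889 = 15.944; length term: −500/18 = −27.778
Tm = 81.5 + (-9.661) + 15.944 − 27.778 = 60.005 → 60.0°C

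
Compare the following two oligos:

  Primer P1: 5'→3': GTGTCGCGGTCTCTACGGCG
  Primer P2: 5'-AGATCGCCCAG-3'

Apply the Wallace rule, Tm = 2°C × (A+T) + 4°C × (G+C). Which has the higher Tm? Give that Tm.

Primer P1, 68°C

Primer P1: A+T=6, G+C=14 → Tm = 2(6)+4(14) = 68°C
Primer P2: A+T=4, G+C=7 → Tm = 2(4)+4(7) = 36°C
68°C vs 36°C → primer P1 is higher.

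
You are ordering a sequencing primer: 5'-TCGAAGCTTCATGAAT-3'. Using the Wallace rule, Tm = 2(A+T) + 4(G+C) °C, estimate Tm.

G=3, C=3, A=5, T=5
A+T = 10, G+C = 6
Tm = 2×10 + 4×6 = 44°C

44°C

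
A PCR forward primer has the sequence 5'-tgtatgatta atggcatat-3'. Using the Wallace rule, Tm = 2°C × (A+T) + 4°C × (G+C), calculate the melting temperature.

Scanning the sequence gives C=1, T=8, A=6, G=4.
So N_AT = 14 and N_GC = 5.
Tm = 2(14) + 4(5) = 28 + 20 = 48°C

48°C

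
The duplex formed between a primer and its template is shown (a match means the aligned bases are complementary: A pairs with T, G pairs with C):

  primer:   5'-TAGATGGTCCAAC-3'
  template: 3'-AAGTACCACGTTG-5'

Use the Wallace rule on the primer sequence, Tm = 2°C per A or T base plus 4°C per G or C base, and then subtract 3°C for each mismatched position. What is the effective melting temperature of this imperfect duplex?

29°C

Primer base counts: A=4, T=3, G=3, C=3 → A+T=7, G+C=6
Perfect-match Tm = 2(7) + 4(6) = 14 + 24 = 38°C
Mismatches (positions where the bases are not complementary): 3 (at positions 2, 3, 9)
Effective Tm = 38 − 3×3 = 38 − 9 = 29°C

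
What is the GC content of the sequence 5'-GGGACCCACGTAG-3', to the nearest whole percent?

69%

Base counts: G=5, T=1, C=4, A=3
G+C = 5 + 4 = 9 out of 13 bases
%GC = 9/13 × 100 = 69.23% ≈ 69%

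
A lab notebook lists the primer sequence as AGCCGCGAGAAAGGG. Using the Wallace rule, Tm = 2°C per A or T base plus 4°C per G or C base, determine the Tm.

C=3, T=0, A=5, G=7
AT pairs contribute 5, GC pairs contribute 10.
Tm = 2(5) + 4(10) = 10 + 40 = 50°C

50°C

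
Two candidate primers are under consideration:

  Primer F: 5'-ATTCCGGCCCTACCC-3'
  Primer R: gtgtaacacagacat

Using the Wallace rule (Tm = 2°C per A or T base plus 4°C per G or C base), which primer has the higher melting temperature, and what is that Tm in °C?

Primer F: A+T=5, G+C=10 → Tm = 2(5)+4(10) = 50°C
Primer R: A+T=9, G+C=6 → Tm = 2(9)+4(6) = 42°C
50°C vs 42°C → primer F is higher.

Primer F, 50°C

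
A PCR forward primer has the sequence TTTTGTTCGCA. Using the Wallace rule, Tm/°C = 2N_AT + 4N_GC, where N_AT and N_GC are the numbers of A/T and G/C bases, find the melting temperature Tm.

30°C

Scanning the sequence gives A=1, T=6, C=2, G=2.
AT pairs contribute 7, GC pairs contribute 4.
Tm = 2(7) + 4(4) = 14 + 16 = 30°C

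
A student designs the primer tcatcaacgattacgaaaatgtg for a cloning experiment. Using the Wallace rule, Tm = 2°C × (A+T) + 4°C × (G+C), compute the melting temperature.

62°C

Base counts: G=4, T=6, C=4, A=9
So N_AT = 15 and N_GC = 8.
Tm = 4·8 + 2·15 = 32 + 30 = 62°C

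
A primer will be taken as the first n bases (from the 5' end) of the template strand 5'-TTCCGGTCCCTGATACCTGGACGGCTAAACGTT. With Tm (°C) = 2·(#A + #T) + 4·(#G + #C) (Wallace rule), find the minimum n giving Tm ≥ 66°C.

First 20 bases: TTCCGGTCCCTGATACCTGG → Tm = 64°C (< 66°C)
First 21 bases: TTCCGGTCCCTGATACCTGGA → Tm = 66°C (≥ 66°C)
Each additional base adds 2°C (A/T) or 4°C (G/C), so Tm is non-decreasing in n; n = 21 is the first length to reach 66°C.

n = 21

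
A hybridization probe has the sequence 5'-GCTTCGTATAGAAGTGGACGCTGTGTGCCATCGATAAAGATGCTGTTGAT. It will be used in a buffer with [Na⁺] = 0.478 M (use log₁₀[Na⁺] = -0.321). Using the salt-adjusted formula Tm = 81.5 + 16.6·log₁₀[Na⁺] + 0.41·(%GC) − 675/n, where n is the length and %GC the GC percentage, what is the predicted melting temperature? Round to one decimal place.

Length n = 50. Counting bases: T=15, C=8, G=15, A=12
G+C = 23, so %GC = 23/50 × 100 = 46%
Salt term: 16.6 × (-0.321) = -5.329
GC term: 0.41 × 46 = 18.86; length term: −675/50 = −13.5
Tm = 81.5 + (-5.329) + 18.86 − 13.5 = 81.531 → 81.5°C

81.5°C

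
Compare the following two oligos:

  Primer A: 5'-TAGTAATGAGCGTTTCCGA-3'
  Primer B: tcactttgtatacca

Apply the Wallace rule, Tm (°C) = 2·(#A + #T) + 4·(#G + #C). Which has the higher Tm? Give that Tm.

Primer A, 54°C

Primer A: A+T=11, G+C=8 → Tm = 2(11)+4(8) = 54°C
Primer B: A+T=10, G+C=5 → Tm = 2(10)+4(5) = 40°C
54°C vs 40°C → primer A is higher.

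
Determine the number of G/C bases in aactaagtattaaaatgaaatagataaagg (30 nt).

6

Counting bases: A=17, G=5, T=7, C=1
Total G or C: 5 + 1 = 6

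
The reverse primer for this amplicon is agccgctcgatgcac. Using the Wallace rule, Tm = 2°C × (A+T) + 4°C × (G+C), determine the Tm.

50°C

Scanning the sequence gives T=2, G=4, C=6, A=3.
AT pairs contribute 5, GC pairs contribute 10.
Tm = 4·10 + 2·5 = 40 + 10 = 50°C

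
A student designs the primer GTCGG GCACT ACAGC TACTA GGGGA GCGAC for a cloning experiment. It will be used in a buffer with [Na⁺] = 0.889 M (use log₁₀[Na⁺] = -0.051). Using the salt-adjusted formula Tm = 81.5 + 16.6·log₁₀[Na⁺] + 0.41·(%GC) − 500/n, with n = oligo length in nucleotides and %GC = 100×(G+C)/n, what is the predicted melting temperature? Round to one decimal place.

90.0°C

Length n = 30. Scanning the sequence gives T=4, A=7, C=8, G=11.
G+C = 19, so %GC = 19/30 × 100 = 63.333%
Salt term: 16.6 × (-0.051) = -0.847
GC term: 0.41 × 63.333 = 25.967; length term: −500/30 = −16.667
Tm = 81.5 + (-0.847) + 25.967 − 16.667 = 89.953 → 90.0°C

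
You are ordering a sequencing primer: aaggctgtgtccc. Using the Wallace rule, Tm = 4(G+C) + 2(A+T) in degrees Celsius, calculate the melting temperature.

Counting bases: G=4, C=4, A=2, T=3
A+T = 5, G+C = 8
Tm = 2×5 + 4×8 = 42°C

42°C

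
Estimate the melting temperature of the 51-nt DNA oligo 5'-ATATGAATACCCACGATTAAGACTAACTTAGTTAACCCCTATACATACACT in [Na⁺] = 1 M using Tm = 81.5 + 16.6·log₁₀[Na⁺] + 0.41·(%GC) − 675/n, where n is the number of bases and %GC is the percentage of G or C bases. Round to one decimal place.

Length n = 51. Counting bases: T=14, G=4, C=13, A=20
G+C = 17, so %GC = 17/51 × 100 = 33.333%
Salt term: 16.6 × (0) = 0
GC term: 0.41 × 33.333 = 13.667; length term: −675/51 = −13.235
Tm = 81.5 + (0) + 13.667 − 13.235 = 81.932 → 81.9°C

81.9°C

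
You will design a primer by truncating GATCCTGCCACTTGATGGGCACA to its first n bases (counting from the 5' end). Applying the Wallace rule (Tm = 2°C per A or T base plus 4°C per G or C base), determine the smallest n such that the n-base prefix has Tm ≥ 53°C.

n = 18

First 17 bases: GATCCTGCCACTTGATG → Tm = 52°C (< 53°C)
First 18 bases: GATCCTGCCACTTGATGG → Tm = 56°C (≥ 53°C)
Each additional base adds 2°C (A/T) or 4°C (G/C), so Tm is non-decreasing in n; n = 18 is the first length to reach 53°C.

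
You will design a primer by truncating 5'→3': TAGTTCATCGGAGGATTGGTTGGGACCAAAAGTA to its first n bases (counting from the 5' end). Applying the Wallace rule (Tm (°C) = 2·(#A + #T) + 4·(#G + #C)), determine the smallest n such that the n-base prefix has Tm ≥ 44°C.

n = 15

First 14 bases: TAGTTCATCGGAGG → Tm = 42°C (< 44°C)
First 15 bases: TAGTTCATCGGAGGA → Tm = 44°C (≥ 44°C)
Each additional base adds 2°C (A/T) or 4°C (G/C), so Tm is non-decreasing in n; n = 15 is the first length to reach 44°C.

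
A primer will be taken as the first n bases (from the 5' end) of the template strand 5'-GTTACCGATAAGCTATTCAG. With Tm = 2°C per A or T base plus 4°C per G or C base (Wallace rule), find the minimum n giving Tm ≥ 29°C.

n = 11

First 10 bases: GTTACCGATA → Tm = 28°C (< 29°C)
First 11 bases: GTTACCGATAA → Tm = 30°C (≥ 29°C)
Each additional base adds 2°C (A/T) or 4°C (G/C), so Tm is non-decreasing in n; n = 11 is the first length to reach 29°C.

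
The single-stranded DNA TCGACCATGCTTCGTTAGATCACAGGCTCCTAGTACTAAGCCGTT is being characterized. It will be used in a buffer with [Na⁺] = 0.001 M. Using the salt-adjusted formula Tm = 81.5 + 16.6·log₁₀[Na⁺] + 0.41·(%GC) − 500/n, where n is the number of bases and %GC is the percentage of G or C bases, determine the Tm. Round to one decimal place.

40.6°C

Length n = 45. A=10, C=13, G=9, T=13
G+C = 22, so %GC = 22/45 × 100 = 48.889%
Salt term: 16.6 × (-3) = -49.8
GC term: 0.41 × 48.889 = 20.044; length term: −500/45 = −11.111
Tm = 81.5 + (-49.8) + 20.044 − 11.111 = 40.633 → 40.6°C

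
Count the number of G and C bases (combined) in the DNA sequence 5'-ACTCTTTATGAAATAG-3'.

Counting bases: C=2, T=6, A=6, G=2
G+C = 2 + 2 = 4

4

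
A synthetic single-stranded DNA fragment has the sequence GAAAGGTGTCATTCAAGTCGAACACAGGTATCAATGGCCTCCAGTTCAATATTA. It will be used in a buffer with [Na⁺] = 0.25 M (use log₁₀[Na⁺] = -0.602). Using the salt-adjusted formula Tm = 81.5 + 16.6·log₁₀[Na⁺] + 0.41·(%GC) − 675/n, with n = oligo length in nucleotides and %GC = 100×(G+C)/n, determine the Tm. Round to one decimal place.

Length n = 54. Scanning the sequence gives G=11, A=18, C=11, T=14.
G+C = 22, so %GC = 22/54 × 100 = 40.741%
Salt term: 16.6 × (-0.602) = -9.993
GC term: 0.41 × 40.741 = 16.704; length term: −675/54 = −12.5
Tm = 81.5 + (-9.993) + 16.704 − 12.5 = 75.711 → 75.7°C

75.7°C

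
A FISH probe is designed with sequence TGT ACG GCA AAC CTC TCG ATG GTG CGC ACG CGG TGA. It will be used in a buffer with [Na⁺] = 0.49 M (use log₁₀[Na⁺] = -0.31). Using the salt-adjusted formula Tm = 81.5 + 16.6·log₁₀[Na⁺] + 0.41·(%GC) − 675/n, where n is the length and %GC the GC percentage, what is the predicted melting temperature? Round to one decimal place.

82.7°C

Length n = 36. Scanning the sequence gives A=7, T=7, C=10, G=12.
G+C = 22, so %GC = 22/36 × 100 = 61.111%
Salt term: 16.6 × (-0.31) = -5.146
GC term: 0.41 × 61.111 = 25.056; length term: −675/36 = −18.75
Tm = 81.5 + (-5.146) + 25.056 − 18.75 = 82.66 → 82.7°C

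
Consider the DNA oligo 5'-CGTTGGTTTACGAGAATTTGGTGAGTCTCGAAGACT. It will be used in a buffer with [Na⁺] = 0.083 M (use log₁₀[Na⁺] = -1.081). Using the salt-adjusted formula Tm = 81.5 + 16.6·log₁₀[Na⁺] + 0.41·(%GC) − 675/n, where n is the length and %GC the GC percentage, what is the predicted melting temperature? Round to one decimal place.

63.0°C

Length n = 36. Base counts: G=11, C=5, A=8, T=12
G+C = 16, so %GC = 16/36 × 100 = 44.444%
Salt term: 16.6 × (-1.081) = -17.945
GC term: 0.41 × 44.444 = 18.222; length term: −675/36 = −18.75
Tm = 81.5 + (-17.945) + 18.222 − 18.75 = 63.027 → 63.0°C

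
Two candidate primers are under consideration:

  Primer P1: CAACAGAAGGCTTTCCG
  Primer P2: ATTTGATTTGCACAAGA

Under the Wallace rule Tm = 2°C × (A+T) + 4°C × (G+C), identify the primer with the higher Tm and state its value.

Primer P1: A+T=8, G+C=9 → Tm = 2(8)+4(9) = 52°C
Primer P2: A+T=12, G+C=5 → Tm = 2(12)+4(5) = 44°C
52°C vs 44°C → primer P1 is higher.

Primer P1, 52°C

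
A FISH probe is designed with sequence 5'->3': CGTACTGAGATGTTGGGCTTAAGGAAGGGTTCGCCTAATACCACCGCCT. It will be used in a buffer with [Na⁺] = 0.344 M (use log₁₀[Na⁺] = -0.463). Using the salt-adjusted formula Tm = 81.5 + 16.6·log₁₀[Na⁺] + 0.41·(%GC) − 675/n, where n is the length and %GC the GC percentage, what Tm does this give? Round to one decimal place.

81.8°C

Length n = 49. Counting bases: A=11, C=12, G=14, T=12
G+C = 26, so %GC = 26/49 × 100 = 53.061%
Salt term: 16.6 × (-0.463) = -7.686
GC term: 0.41 × 53.061 = 21.755; length term: −675/49 = −13.776
Tm = 81.5 + (-7.686) + 21.755 − 13.776 = 81.793 → 81.8°C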